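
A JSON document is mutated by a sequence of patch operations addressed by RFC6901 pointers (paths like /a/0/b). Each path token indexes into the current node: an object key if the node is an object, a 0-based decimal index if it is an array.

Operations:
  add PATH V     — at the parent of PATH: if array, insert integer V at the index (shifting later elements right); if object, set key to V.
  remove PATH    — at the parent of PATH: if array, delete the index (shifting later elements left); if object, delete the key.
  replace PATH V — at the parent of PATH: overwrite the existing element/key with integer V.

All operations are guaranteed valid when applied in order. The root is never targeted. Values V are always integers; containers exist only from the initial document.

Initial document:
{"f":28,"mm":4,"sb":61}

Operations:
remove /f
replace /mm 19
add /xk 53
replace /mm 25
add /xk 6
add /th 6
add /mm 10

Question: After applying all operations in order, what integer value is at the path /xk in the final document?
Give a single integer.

After op 1 (remove /f): {"mm":4,"sb":61}
After op 2 (replace /mm 19): {"mm":19,"sb":61}
After op 3 (add /xk 53): {"mm":19,"sb":61,"xk":53}
After op 4 (replace /mm 25): {"mm":25,"sb":61,"xk":53}
After op 5 (add /xk 6): {"mm":25,"sb":61,"xk":6}
After op 6 (add /th 6): {"mm":25,"sb":61,"th":6,"xk":6}
After op 7 (add /mm 10): {"mm":10,"sb":61,"th":6,"xk":6}
Value at /xk: 6

Answer: 6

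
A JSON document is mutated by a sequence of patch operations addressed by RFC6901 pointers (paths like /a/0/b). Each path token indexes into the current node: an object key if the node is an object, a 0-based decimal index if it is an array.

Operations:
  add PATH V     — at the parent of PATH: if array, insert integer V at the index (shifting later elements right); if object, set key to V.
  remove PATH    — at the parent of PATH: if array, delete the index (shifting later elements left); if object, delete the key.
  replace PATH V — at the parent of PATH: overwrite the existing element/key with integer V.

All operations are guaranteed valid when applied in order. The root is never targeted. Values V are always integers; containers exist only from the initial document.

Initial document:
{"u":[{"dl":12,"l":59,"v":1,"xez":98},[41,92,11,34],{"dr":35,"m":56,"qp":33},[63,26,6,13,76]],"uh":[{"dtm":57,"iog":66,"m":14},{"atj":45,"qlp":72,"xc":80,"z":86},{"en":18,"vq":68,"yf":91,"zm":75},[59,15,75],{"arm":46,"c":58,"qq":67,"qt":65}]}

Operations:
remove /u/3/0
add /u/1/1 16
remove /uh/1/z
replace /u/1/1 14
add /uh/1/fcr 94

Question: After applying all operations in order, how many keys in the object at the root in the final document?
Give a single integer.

Answer: 2

Derivation:
After op 1 (remove /u/3/0): {"u":[{"dl":12,"l":59,"v":1,"xez":98},[41,92,11,34],{"dr":35,"m":56,"qp":33},[26,6,13,76]],"uh":[{"dtm":57,"iog":66,"m":14},{"atj":45,"qlp":72,"xc":80,"z":86},{"en":18,"vq":68,"yf":91,"zm":75},[59,15,75],{"arm":46,"c":58,"qq":67,"qt":65}]}
After op 2 (add /u/1/1 16): {"u":[{"dl":12,"l":59,"v":1,"xez":98},[41,16,92,11,34],{"dr":35,"m":56,"qp":33},[26,6,13,76]],"uh":[{"dtm":57,"iog":66,"m":14},{"atj":45,"qlp":72,"xc":80,"z":86},{"en":18,"vq":68,"yf":91,"zm":75},[59,15,75],{"arm":46,"c":58,"qq":67,"qt":65}]}
After op 3 (remove /uh/1/z): {"u":[{"dl":12,"l":59,"v":1,"xez":98},[41,16,92,11,34],{"dr":35,"m":56,"qp":33},[26,6,13,76]],"uh":[{"dtm":57,"iog":66,"m":14},{"atj":45,"qlp":72,"xc":80},{"en":18,"vq":68,"yf":91,"zm":75},[59,15,75],{"arm":46,"c":58,"qq":67,"qt":65}]}
After op 4 (replace /u/1/1 14): {"u":[{"dl":12,"l":59,"v":1,"xez":98},[41,14,92,11,34],{"dr":35,"m":56,"qp":33},[26,6,13,76]],"uh":[{"dtm":57,"iog":66,"m":14},{"atj":45,"qlp":72,"xc":80},{"en":18,"vq":68,"yf":91,"zm":75},[59,15,75],{"arm":46,"c":58,"qq":67,"qt":65}]}
After op 5 (add /uh/1/fcr 94): {"u":[{"dl":12,"l":59,"v":1,"xez":98},[41,14,92,11,34],{"dr":35,"m":56,"qp":33},[26,6,13,76]],"uh":[{"dtm":57,"iog":66,"m":14},{"atj":45,"fcr":94,"qlp":72,"xc":80},{"en":18,"vq":68,"yf":91,"zm":75},[59,15,75],{"arm":46,"c":58,"qq":67,"qt":65}]}
Size at the root: 2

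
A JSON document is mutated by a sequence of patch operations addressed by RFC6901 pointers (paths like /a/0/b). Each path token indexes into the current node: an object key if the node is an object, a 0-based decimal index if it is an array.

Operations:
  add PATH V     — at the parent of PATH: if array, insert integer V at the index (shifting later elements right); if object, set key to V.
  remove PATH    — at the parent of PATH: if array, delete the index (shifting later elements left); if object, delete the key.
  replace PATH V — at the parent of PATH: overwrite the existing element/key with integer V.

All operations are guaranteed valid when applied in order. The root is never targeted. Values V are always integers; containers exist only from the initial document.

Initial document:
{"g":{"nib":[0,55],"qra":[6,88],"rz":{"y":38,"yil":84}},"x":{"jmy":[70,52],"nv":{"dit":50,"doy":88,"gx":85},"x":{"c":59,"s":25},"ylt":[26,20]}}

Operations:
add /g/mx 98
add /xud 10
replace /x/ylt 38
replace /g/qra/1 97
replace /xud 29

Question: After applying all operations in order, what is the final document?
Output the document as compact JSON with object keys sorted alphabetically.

Answer: {"g":{"mx":98,"nib":[0,55],"qra":[6,97],"rz":{"y":38,"yil":84}},"x":{"jmy":[70,52],"nv":{"dit":50,"doy":88,"gx":85},"x":{"c":59,"s":25},"ylt":38},"xud":29}

Derivation:
After op 1 (add /g/mx 98): {"g":{"mx":98,"nib":[0,55],"qra":[6,88],"rz":{"y":38,"yil":84}},"x":{"jmy":[70,52],"nv":{"dit":50,"doy":88,"gx":85},"x":{"c":59,"s":25},"ylt":[26,20]}}
After op 2 (add /xud 10): {"g":{"mx":98,"nib":[0,55],"qra":[6,88],"rz":{"y":38,"yil":84}},"x":{"jmy":[70,52],"nv":{"dit":50,"doy":88,"gx":85},"x":{"c":59,"s":25},"ylt":[26,20]},"xud":10}
After op 3 (replace /x/ylt 38): {"g":{"mx":98,"nib":[0,55],"qra":[6,88],"rz":{"y":38,"yil":84}},"x":{"jmy":[70,52],"nv":{"dit":50,"doy":88,"gx":85},"x":{"c":59,"s":25},"ylt":38},"xud":10}
After op 4 (replace /g/qra/1 97): {"g":{"mx":98,"nib":[0,55],"qra":[6,97],"rz":{"y":38,"yil":84}},"x":{"jmy":[70,52],"nv":{"dit":50,"doy":88,"gx":85},"x":{"c":59,"s":25},"ylt":38},"xud":10}
After op 5 (replace /xud 29): {"g":{"mx":98,"nib":[0,55],"qra":[6,97],"rz":{"y":38,"yil":84}},"x":{"jmy":[70,52],"nv":{"dit":50,"doy":88,"gx":85},"x":{"c":59,"s":25},"ylt":38},"xud":29}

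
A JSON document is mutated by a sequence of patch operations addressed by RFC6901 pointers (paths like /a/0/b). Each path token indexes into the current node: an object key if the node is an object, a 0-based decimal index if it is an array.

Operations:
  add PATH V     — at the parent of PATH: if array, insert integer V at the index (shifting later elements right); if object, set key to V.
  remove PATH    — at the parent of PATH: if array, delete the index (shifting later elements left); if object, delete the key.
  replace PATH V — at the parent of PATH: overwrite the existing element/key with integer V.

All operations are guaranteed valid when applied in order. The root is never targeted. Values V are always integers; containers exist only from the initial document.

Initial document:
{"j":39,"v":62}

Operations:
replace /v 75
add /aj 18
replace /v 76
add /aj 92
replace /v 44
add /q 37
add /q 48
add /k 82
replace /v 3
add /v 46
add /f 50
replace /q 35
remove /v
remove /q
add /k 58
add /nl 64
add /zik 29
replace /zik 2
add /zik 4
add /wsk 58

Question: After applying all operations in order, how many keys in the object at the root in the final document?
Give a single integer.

Answer: 7

Derivation:
After op 1 (replace /v 75): {"j":39,"v":75}
After op 2 (add /aj 18): {"aj":18,"j":39,"v":75}
After op 3 (replace /v 76): {"aj":18,"j":39,"v":76}
After op 4 (add /aj 92): {"aj":92,"j":39,"v":76}
After op 5 (replace /v 44): {"aj":92,"j":39,"v":44}
After op 6 (add /q 37): {"aj":92,"j":39,"q":37,"v":44}
After op 7 (add /q 48): {"aj":92,"j":39,"q":48,"v":44}
After op 8 (add /k 82): {"aj":92,"j":39,"k":82,"q":48,"v":44}
After op 9 (replace /v 3): {"aj":92,"j":39,"k":82,"q":48,"v":3}
After op 10 (add /v 46): {"aj":92,"j":39,"k":82,"q":48,"v":46}
After op 11 (add /f 50): {"aj":92,"f":50,"j":39,"k":82,"q":48,"v":46}
After op 12 (replace /q 35): {"aj":92,"f":50,"j":39,"k":82,"q":35,"v":46}
After op 13 (remove /v): {"aj":92,"f":50,"j":39,"k":82,"q":35}
After op 14 (remove /q): {"aj":92,"f":50,"j":39,"k":82}
After op 15 (add /k 58): {"aj":92,"f":50,"j":39,"k":58}
After op 16 (add /nl 64): {"aj":92,"f":50,"j":39,"k":58,"nl":64}
After op 17 (add /zik 29): {"aj":92,"f":50,"j":39,"k":58,"nl":64,"zik":29}
After op 18 (replace /zik 2): {"aj":92,"f":50,"j":39,"k":58,"nl":64,"zik":2}
After op 19 (add /zik 4): {"aj":92,"f":50,"j":39,"k":58,"nl":64,"zik":4}
After op 20 (add /wsk 58): {"aj":92,"f":50,"j":39,"k":58,"nl":64,"wsk":58,"zik":4}
Size at the root: 7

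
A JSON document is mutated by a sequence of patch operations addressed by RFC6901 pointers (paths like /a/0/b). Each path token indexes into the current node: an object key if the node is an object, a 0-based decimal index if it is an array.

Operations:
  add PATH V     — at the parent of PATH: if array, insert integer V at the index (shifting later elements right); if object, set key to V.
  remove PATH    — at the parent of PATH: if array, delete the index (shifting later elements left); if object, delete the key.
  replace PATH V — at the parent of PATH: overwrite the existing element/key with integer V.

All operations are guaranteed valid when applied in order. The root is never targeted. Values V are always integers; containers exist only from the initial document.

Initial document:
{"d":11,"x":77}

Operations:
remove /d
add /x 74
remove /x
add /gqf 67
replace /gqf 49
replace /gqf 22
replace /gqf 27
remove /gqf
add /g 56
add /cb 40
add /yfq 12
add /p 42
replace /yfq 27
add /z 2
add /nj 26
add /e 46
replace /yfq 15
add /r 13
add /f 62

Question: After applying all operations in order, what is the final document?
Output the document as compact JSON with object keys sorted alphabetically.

Answer: {"cb":40,"e":46,"f":62,"g":56,"nj":26,"p":42,"r":13,"yfq":15,"z":2}

Derivation:
After op 1 (remove /d): {"x":77}
After op 2 (add /x 74): {"x":74}
After op 3 (remove /x): {}
After op 4 (add /gqf 67): {"gqf":67}
After op 5 (replace /gqf 49): {"gqf":49}
After op 6 (replace /gqf 22): {"gqf":22}
After op 7 (replace /gqf 27): {"gqf":27}
After op 8 (remove /gqf): {}
After op 9 (add /g 56): {"g":56}
After op 10 (add /cb 40): {"cb":40,"g":56}
After op 11 (add /yfq 12): {"cb":40,"g":56,"yfq":12}
After op 12 (add /p 42): {"cb":40,"g":56,"p":42,"yfq":12}
After op 13 (replace /yfq 27): {"cb":40,"g":56,"p":42,"yfq":27}
After op 14 (add /z 2): {"cb":40,"g":56,"p":42,"yfq":27,"z":2}
After op 15 (add /nj 26): {"cb":40,"g":56,"nj":26,"p":42,"yfq":27,"z":2}
After op 16 (add /e 46): {"cb":40,"e":46,"g":56,"nj":26,"p":42,"yfq":27,"z":2}
After op 17 (replace /yfq 15): {"cb":40,"e":46,"g":56,"nj":26,"p":42,"yfq":15,"z":2}
After op 18 (add /r 13): {"cb":40,"e":46,"g":56,"nj":26,"p":42,"r":13,"yfq":15,"z":2}
After op 19 (add /f 62): {"cb":40,"e":46,"f":62,"g":56,"nj":26,"p":42,"r":13,"yfq":15,"z":2}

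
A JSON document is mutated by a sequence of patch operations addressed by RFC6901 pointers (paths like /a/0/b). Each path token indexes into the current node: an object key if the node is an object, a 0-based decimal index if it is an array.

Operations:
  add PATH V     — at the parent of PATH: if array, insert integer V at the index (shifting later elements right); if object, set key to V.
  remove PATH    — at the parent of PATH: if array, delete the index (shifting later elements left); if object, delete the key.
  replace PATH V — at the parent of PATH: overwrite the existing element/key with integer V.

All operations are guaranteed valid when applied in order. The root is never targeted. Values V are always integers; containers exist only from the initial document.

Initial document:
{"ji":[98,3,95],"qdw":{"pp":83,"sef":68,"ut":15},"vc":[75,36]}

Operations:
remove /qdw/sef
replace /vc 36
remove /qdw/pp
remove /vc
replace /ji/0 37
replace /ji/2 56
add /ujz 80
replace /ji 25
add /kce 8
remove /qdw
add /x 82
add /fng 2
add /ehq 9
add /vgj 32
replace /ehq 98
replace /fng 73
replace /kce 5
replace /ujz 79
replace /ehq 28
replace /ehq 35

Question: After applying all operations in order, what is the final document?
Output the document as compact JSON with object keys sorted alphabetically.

Answer: {"ehq":35,"fng":73,"ji":25,"kce":5,"ujz":79,"vgj":32,"x":82}

Derivation:
After op 1 (remove /qdw/sef): {"ji":[98,3,95],"qdw":{"pp":83,"ut":15},"vc":[75,36]}
After op 2 (replace /vc 36): {"ji":[98,3,95],"qdw":{"pp":83,"ut":15},"vc":36}
After op 3 (remove /qdw/pp): {"ji":[98,3,95],"qdw":{"ut":15},"vc":36}
After op 4 (remove /vc): {"ji":[98,3,95],"qdw":{"ut":15}}
After op 5 (replace /ji/0 37): {"ji":[37,3,95],"qdw":{"ut":15}}
After op 6 (replace /ji/2 56): {"ji":[37,3,56],"qdw":{"ut":15}}
After op 7 (add /ujz 80): {"ji":[37,3,56],"qdw":{"ut":15},"ujz":80}
After op 8 (replace /ji 25): {"ji":25,"qdw":{"ut":15},"ujz":80}
After op 9 (add /kce 8): {"ji":25,"kce":8,"qdw":{"ut":15},"ujz":80}
After op 10 (remove /qdw): {"ji":25,"kce":8,"ujz":80}
After op 11 (add /x 82): {"ji":25,"kce":8,"ujz":80,"x":82}
After op 12 (add /fng 2): {"fng":2,"ji":25,"kce":8,"ujz":80,"x":82}
After op 13 (add /ehq 9): {"ehq":9,"fng":2,"ji":25,"kce":8,"ujz":80,"x":82}
After op 14 (add /vgj 32): {"ehq":9,"fng":2,"ji":25,"kce":8,"ujz":80,"vgj":32,"x":82}
After op 15 (replace /ehq 98): {"ehq":98,"fng":2,"ji":25,"kce":8,"ujz":80,"vgj":32,"x":82}
After op 16 (replace /fng 73): {"ehq":98,"fng":73,"ji":25,"kce":8,"ujz":80,"vgj":32,"x":82}
After op 17 (replace /kce 5): {"ehq":98,"fng":73,"ji":25,"kce":5,"ujz":80,"vgj":32,"x":82}
After op 18 (replace /ujz 79): {"ehq":98,"fng":73,"ji":25,"kce":5,"ujz":79,"vgj":32,"x":82}
After op 19 (replace /ehq 28): {"ehq":28,"fng":73,"ji":25,"kce":5,"ujz":79,"vgj":32,"x":82}
After op 20 (replace /ehq 35): {"ehq":35,"fng":73,"ji":25,"kce":5,"ujz":79,"vgj":32,"x":82}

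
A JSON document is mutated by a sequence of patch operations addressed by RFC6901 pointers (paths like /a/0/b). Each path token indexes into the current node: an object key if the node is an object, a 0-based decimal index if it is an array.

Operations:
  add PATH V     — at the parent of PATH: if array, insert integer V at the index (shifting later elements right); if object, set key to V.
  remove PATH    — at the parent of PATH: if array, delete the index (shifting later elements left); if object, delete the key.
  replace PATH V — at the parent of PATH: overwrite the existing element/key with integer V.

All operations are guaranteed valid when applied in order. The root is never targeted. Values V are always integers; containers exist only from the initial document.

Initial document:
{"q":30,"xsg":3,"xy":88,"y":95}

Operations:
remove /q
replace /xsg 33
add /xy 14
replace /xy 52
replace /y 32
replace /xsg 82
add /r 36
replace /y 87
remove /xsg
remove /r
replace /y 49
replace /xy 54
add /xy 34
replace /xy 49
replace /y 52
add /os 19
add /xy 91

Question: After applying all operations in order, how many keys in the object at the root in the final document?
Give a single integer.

Answer: 3

Derivation:
After op 1 (remove /q): {"xsg":3,"xy":88,"y":95}
After op 2 (replace /xsg 33): {"xsg":33,"xy":88,"y":95}
After op 3 (add /xy 14): {"xsg":33,"xy":14,"y":95}
After op 4 (replace /xy 52): {"xsg":33,"xy":52,"y":95}
After op 5 (replace /y 32): {"xsg":33,"xy":52,"y":32}
After op 6 (replace /xsg 82): {"xsg":82,"xy":52,"y":32}
After op 7 (add /r 36): {"r":36,"xsg":82,"xy":52,"y":32}
After op 8 (replace /y 87): {"r":36,"xsg":82,"xy":52,"y":87}
After op 9 (remove /xsg): {"r":36,"xy":52,"y":87}
After op 10 (remove /r): {"xy":52,"y":87}
After op 11 (replace /y 49): {"xy":52,"y":49}
After op 12 (replace /xy 54): {"xy":54,"y":49}
After op 13 (add /xy 34): {"xy":34,"y":49}
After op 14 (replace /xy 49): {"xy":49,"y":49}
After op 15 (replace /y 52): {"xy":49,"y":52}
After op 16 (add /os 19): {"os":19,"xy":49,"y":52}
After op 17 (add /xy 91): {"os":19,"xy":91,"y":52}
Size at the root: 3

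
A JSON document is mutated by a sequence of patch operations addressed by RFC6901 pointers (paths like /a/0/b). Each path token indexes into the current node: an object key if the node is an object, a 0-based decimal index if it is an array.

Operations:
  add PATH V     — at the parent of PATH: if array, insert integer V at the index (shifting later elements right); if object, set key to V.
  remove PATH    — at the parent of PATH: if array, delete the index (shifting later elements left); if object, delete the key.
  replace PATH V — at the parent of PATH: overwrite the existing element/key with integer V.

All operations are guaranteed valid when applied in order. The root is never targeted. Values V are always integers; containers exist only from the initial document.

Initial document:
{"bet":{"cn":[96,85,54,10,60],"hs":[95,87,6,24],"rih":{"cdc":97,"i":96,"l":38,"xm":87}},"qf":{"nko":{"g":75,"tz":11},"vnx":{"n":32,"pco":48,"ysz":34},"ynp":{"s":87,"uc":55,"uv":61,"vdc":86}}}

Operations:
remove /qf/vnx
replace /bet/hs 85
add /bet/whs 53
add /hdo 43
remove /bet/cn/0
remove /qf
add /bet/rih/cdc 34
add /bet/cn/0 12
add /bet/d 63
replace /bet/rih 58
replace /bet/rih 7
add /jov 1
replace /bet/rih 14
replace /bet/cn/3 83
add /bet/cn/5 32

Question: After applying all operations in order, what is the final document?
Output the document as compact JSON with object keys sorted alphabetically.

Answer: {"bet":{"cn":[12,85,54,83,60,32],"d":63,"hs":85,"rih":14,"whs":53},"hdo":43,"jov":1}

Derivation:
After op 1 (remove /qf/vnx): {"bet":{"cn":[96,85,54,10,60],"hs":[95,87,6,24],"rih":{"cdc":97,"i":96,"l":38,"xm":87}},"qf":{"nko":{"g":75,"tz":11},"ynp":{"s":87,"uc":55,"uv":61,"vdc":86}}}
After op 2 (replace /bet/hs 85): {"bet":{"cn":[96,85,54,10,60],"hs":85,"rih":{"cdc":97,"i":96,"l":38,"xm":87}},"qf":{"nko":{"g":75,"tz":11},"ynp":{"s":87,"uc":55,"uv":61,"vdc":86}}}
After op 3 (add /bet/whs 53): {"bet":{"cn":[96,85,54,10,60],"hs":85,"rih":{"cdc":97,"i":96,"l":38,"xm":87},"whs":53},"qf":{"nko":{"g":75,"tz":11},"ynp":{"s":87,"uc":55,"uv":61,"vdc":86}}}
After op 4 (add /hdo 43): {"bet":{"cn":[96,85,54,10,60],"hs":85,"rih":{"cdc":97,"i":96,"l":38,"xm":87},"whs":53},"hdo":43,"qf":{"nko":{"g":75,"tz":11},"ynp":{"s":87,"uc":55,"uv":61,"vdc":86}}}
After op 5 (remove /bet/cn/0): {"bet":{"cn":[85,54,10,60],"hs":85,"rih":{"cdc":97,"i":96,"l":38,"xm":87},"whs":53},"hdo":43,"qf":{"nko":{"g":75,"tz":11},"ynp":{"s":87,"uc":55,"uv":61,"vdc":86}}}
After op 6 (remove /qf): {"bet":{"cn":[85,54,10,60],"hs":85,"rih":{"cdc":97,"i":96,"l":38,"xm":87},"whs":53},"hdo":43}
After op 7 (add /bet/rih/cdc 34): {"bet":{"cn":[85,54,10,60],"hs":85,"rih":{"cdc":34,"i":96,"l":38,"xm":87},"whs":53},"hdo":43}
After op 8 (add /bet/cn/0 12): {"bet":{"cn":[12,85,54,10,60],"hs":85,"rih":{"cdc":34,"i":96,"l":38,"xm":87},"whs":53},"hdo":43}
After op 9 (add /bet/d 63): {"bet":{"cn":[12,85,54,10,60],"d":63,"hs":85,"rih":{"cdc":34,"i":96,"l":38,"xm":87},"whs":53},"hdo":43}
After op 10 (replace /bet/rih 58): {"bet":{"cn":[12,85,54,10,60],"d":63,"hs":85,"rih":58,"whs":53},"hdo":43}
After op 11 (replace /bet/rih 7): {"bet":{"cn":[12,85,54,10,60],"d":63,"hs":85,"rih":7,"whs":53},"hdo":43}
After op 12 (add /jov 1): {"bet":{"cn":[12,85,54,10,60],"d":63,"hs":85,"rih":7,"whs":53},"hdo":43,"jov":1}
After op 13 (replace /bet/rih 14): {"bet":{"cn":[12,85,54,10,60],"d":63,"hs":85,"rih":14,"whs":53},"hdo":43,"jov":1}
After op 14 (replace /bet/cn/3 83): {"bet":{"cn":[12,85,54,83,60],"d":63,"hs":85,"rih":14,"whs":53},"hdo":43,"jov":1}
After op 15 (add /bet/cn/5 32): {"bet":{"cn":[12,85,54,83,60,32],"d":63,"hs":85,"rih":14,"whs":53},"hdo":43,"jov":1}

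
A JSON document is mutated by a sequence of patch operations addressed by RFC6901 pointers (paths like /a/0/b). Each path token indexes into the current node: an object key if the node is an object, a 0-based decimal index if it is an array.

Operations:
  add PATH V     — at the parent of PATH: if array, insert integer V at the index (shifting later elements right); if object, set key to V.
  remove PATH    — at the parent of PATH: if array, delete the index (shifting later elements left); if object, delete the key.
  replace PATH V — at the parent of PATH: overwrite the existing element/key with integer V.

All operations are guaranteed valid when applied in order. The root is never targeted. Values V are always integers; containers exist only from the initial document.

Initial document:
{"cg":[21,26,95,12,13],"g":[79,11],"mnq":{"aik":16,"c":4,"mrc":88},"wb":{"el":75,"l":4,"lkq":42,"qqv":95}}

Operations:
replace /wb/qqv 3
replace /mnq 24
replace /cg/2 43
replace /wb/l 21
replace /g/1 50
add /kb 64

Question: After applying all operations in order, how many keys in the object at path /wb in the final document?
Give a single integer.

Answer: 4

Derivation:
After op 1 (replace /wb/qqv 3): {"cg":[21,26,95,12,13],"g":[79,11],"mnq":{"aik":16,"c":4,"mrc":88},"wb":{"el":75,"l":4,"lkq":42,"qqv":3}}
After op 2 (replace /mnq 24): {"cg":[21,26,95,12,13],"g":[79,11],"mnq":24,"wb":{"el":75,"l":4,"lkq":42,"qqv":3}}
After op 3 (replace /cg/2 43): {"cg":[21,26,43,12,13],"g":[79,11],"mnq":24,"wb":{"el":75,"l":4,"lkq":42,"qqv":3}}
After op 4 (replace /wb/l 21): {"cg":[21,26,43,12,13],"g":[79,11],"mnq":24,"wb":{"el":75,"l":21,"lkq":42,"qqv":3}}
After op 5 (replace /g/1 50): {"cg":[21,26,43,12,13],"g":[79,50],"mnq":24,"wb":{"el":75,"l":21,"lkq":42,"qqv":3}}
After op 6 (add /kb 64): {"cg":[21,26,43,12,13],"g":[79,50],"kb":64,"mnq":24,"wb":{"el":75,"l":21,"lkq":42,"qqv":3}}
Size at path /wb: 4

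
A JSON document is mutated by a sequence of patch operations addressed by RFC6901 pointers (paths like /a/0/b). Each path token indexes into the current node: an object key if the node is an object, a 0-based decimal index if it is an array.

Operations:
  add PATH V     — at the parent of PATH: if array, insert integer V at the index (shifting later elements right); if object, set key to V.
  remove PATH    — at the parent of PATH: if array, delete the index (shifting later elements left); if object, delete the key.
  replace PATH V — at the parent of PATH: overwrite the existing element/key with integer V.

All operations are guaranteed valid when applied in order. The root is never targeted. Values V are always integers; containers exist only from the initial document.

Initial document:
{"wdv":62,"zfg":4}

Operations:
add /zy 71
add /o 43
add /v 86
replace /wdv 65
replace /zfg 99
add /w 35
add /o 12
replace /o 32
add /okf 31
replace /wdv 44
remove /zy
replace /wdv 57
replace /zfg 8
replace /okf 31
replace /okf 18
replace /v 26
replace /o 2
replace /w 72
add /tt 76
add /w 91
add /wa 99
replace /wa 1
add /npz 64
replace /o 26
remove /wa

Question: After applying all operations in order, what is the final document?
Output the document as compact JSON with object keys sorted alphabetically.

After op 1 (add /zy 71): {"wdv":62,"zfg":4,"zy":71}
After op 2 (add /o 43): {"o":43,"wdv":62,"zfg":4,"zy":71}
After op 3 (add /v 86): {"o":43,"v":86,"wdv":62,"zfg":4,"zy":71}
After op 4 (replace /wdv 65): {"o":43,"v":86,"wdv":65,"zfg":4,"zy":71}
After op 5 (replace /zfg 99): {"o":43,"v":86,"wdv":65,"zfg":99,"zy":71}
After op 6 (add /w 35): {"o":43,"v":86,"w":35,"wdv":65,"zfg":99,"zy":71}
After op 7 (add /o 12): {"o":12,"v":86,"w":35,"wdv":65,"zfg":99,"zy":71}
After op 8 (replace /o 32): {"o":32,"v":86,"w":35,"wdv":65,"zfg":99,"zy":71}
After op 9 (add /okf 31): {"o":32,"okf":31,"v":86,"w":35,"wdv":65,"zfg":99,"zy":71}
After op 10 (replace /wdv 44): {"o":32,"okf":31,"v":86,"w":35,"wdv":44,"zfg":99,"zy":71}
After op 11 (remove /zy): {"o":32,"okf":31,"v":86,"w":35,"wdv":44,"zfg":99}
After op 12 (replace /wdv 57): {"o":32,"okf":31,"v":86,"w":35,"wdv":57,"zfg":99}
After op 13 (replace /zfg 8): {"o":32,"okf":31,"v":86,"w":35,"wdv":57,"zfg":8}
After op 14 (replace /okf 31): {"o":32,"okf":31,"v":86,"w":35,"wdv":57,"zfg":8}
After op 15 (replace /okf 18): {"o":32,"okf":18,"v":86,"w":35,"wdv":57,"zfg":8}
After op 16 (replace /v 26): {"o":32,"okf":18,"v":26,"w":35,"wdv":57,"zfg":8}
After op 17 (replace /o 2): {"o":2,"okf":18,"v":26,"w":35,"wdv":57,"zfg":8}
After op 18 (replace /w 72): {"o":2,"okf":18,"v":26,"w":72,"wdv":57,"zfg":8}
After op 19 (add /tt 76): {"o":2,"okf":18,"tt":76,"v":26,"w":72,"wdv":57,"zfg":8}
After op 20 (add /w 91): {"o":2,"okf":18,"tt":76,"v":26,"w":91,"wdv":57,"zfg":8}
After op 21 (add /wa 99): {"o":2,"okf":18,"tt":76,"v":26,"w":91,"wa":99,"wdv":57,"zfg":8}
After op 22 (replace /wa 1): {"o":2,"okf":18,"tt":76,"v":26,"w":91,"wa":1,"wdv":57,"zfg":8}
After op 23 (add /npz 64): {"npz":64,"o":2,"okf":18,"tt":76,"v":26,"w":91,"wa":1,"wdv":57,"zfg":8}
After op 24 (replace /o 26): {"npz":64,"o":26,"okf":18,"tt":76,"v":26,"w":91,"wa":1,"wdv":57,"zfg":8}
After op 25 (remove /wa): {"npz":64,"o":26,"okf":18,"tt":76,"v":26,"w":91,"wdv":57,"zfg":8}

Answer: {"npz":64,"o":26,"okf":18,"tt":76,"v":26,"w":91,"wdv":57,"zfg":8}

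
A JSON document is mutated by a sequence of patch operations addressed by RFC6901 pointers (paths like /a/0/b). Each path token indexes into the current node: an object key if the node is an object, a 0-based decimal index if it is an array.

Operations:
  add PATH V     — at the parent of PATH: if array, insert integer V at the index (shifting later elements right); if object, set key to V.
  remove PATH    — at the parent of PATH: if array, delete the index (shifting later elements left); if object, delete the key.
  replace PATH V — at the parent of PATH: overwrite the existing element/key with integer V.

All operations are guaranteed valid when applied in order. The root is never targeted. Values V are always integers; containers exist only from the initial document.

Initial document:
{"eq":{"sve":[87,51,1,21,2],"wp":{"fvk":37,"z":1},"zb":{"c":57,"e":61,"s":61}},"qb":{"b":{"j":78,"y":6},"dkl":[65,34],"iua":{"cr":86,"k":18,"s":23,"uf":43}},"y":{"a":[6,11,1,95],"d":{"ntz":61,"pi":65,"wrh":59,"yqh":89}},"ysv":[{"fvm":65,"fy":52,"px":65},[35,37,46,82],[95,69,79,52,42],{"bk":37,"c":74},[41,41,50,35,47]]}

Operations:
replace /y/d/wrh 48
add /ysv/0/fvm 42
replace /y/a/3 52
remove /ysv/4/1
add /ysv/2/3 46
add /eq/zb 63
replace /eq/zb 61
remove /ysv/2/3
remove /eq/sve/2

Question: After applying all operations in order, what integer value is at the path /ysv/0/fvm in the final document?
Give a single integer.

Answer: 42

Derivation:
After op 1 (replace /y/d/wrh 48): {"eq":{"sve":[87,51,1,21,2],"wp":{"fvk":37,"z":1},"zb":{"c":57,"e":61,"s":61}},"qb":{"b":{"j":78,"y":6},"dkl":[65,34],"iua":{"cr":86,"k":18,"s":23,"uf":43}},"y":{"a":[6,11,1,95],"d":{"ntz":61,"pi":65,"wrh":48,"yqh":89}},"ysv":[{"fvm":65,"fy":52,"px":65},[35,37,46,82],[95,69,79,52,42],{"bk":37,"c":74},[41,41,50,35,47]]}
After op 2 (add /ysv/0/fvm 42): {"eq":{"sve":[87,51,1,21,2],"wp":{"fvk":37,"z":1},"zb":{"c":57,"e":61,"s":61}},"qb":{"b":{"j":78,"y":6},"dkl":[65,34],"iua":{"cr":86,"k":18,"s":23,"uf":43}},"y":{"a":[6,11,1,95],"d":{"ntz":61,"pi":65,"wrh":48,"yqh":89}},"ysv":[{"fvm":42,"fy":52,"px":65},[35,37,46,82],[95,69,79,52,42],{"bk":37,"c":74},[41,41,50,35,47]]}
After op 3 (replace /y/a/3 52): {"eq":{"sve":[87,51,1,21,2],"wp":{"fvk":37,"z":1},"zb":{"c":57,"e":61,"s":61}},"qb":{"b":{"j":78,"y":6},"dkl":[65,34],"iua":{"cr":86,"k":18,"s":23,"uf":43}},"y":{"a":[6,11,1,52],"d":{"ntz":61,"pi":65,"wrh":48,"yqh":89}},"ysv":[{"fvm":42,"fy":52,"px":65},[35,37,46,82],[95,69,79,52,42],{"bk":37,"c":74},[41,41,50,35,47]]}
After op 4 (remove /ysv/4/1): {"eq":{"sve":[87,51,1,21,2],"wp":{"fvk":37,"z":1},"zb":{"c":57,"e":61,"s":61}},"qb":{"b":{"j":78,"y":6},"dkl":[65,34],"iua":{"cr":86,"k":18,"s":23,"uf":43}},"y":{"a":[6,11,1,52],"d":{"ntz":61,"pi":65,"wrh":48,"yqh":89}},"ysv":[{"fvm":42,"fy":52,"px":65},[35,37,46,82],[95,69,79,52,42],{"bk":37,"c":74},[41,50,35,47]]}
After op 5 (add /ysv/2/3 46): {"eq":{"sve":[87,51,1,21,2],"wp":{"fvk":37,"z":1},"zb":{"c":57,"e":61,"s":61}},"qb":{"b":{"j":78,"y":6},"dkl":[65,34],"iua":{"cr":86,"k":18,"s":23,"uf":43}},"y":{"a":[6,11,1,52],"d":{"ntz":61,"pi":65,"wrh":48,"yqh":89}},"ysv":[{"fvm":42,"fy":52,"px":65},[35,37,46,82],[95,69,79,46,52,42],{"bk":37,"c":74},[41,50,35,47]]}
After op 6 (add /eq/zb 63): {"eq":{"sve":[87,51,1,21,2],"wp":{"fvk":37,"z":1},"zb":63},"qb":{"b":{"j":78,"y":6},"dkl":[65,34],"iua":{"cr":86,"k":18,"s":23,"uf":43}},"y":{"a":[6,11,1,52],"d":{"ntz":61,"pi":65,"wrh":48,"yqh":89}},"ysv":[{"fvm":42,"fy":52,"px":65},[35,37,46,82],[95,69,79,46,52,42],{"bk":37,"c":74},[41,50,35,47]]}
After op 7 (replace /eq/zb 61): {"eq":{"sve":[87,51,1,21,2],"wp":{"fvk":37,"z":1},"zb":61},"qb":{"b":{"j":78,"y":6},"dkl":[65,34],"iua":{"cr":86,"k":18,"s":23,"uf":43}},"y":{"a":[6,11,1,52],"d":{"ntz":61,"pi":65,"wrh":48,"yqh":89}},"ysv":[{"fvm":42,"fy":52,"px":65},[35,37,46,82],[95,69,79,46,52,42],{"bk":37,"c":74},[41,50,35,47]]}
After op 8 (remove /ysv/2/3): {"eq":{"sve":[87,51,1,21,2],"wp":{"fvk":37,"z":1},"zb":61},"qb":{"b":{"j":78,"y":6},"dkl":[65,34],"iua":{"cr":86,"k":18,"s":23,"uf":43}},"y":{"a":[6,11,1,52],"d":{"ntz":61,"pi":65,"wrh":48,"yqh":89}},"ysv":[{"fvm":42,"fy":52,"px":65},[35,37,46,82],[95,69,79,52,42],{"bk":37,"c":74},[41,50,35,47]]}
After op 9 (remove /eq/sve/2): {"eq":{"sve":[87,51,21,2],"wp":{"fvk":37,"z":1},"zb":61},"qb":{"b":{"j":78,"y":6},"dkl":[65,34],"iua":{"cr":86,"k":18,"s":23,"uf":43}},"y":{"a":[6,11,1,52],"d":{"ntz":61,"pi":65,"wrh":48,"yqh":89}},"ysv":[{"fvm":42,"fy":52,"px":65},[35,37,46,82],[95,69,79,52,42],{"bk":37,"c":74},[41,50,35,47]]}
Value at /ysv/0/fvm: 42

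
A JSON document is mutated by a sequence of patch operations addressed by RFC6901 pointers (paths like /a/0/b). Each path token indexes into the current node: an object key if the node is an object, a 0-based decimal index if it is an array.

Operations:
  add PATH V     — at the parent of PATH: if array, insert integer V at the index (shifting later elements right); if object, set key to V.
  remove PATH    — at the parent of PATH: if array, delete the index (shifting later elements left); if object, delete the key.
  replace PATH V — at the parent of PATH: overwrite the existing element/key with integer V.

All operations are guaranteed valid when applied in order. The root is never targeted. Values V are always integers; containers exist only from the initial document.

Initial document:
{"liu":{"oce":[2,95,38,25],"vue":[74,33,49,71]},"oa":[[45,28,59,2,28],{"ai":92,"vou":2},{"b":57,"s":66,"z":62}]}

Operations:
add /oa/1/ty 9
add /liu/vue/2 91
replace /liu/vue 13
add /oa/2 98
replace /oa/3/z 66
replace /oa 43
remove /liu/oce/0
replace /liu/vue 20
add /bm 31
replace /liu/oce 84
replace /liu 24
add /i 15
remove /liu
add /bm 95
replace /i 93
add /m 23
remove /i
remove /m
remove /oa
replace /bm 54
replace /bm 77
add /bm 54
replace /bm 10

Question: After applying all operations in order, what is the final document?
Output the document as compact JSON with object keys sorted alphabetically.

Answer: {"bm":10}

Derivation:
After op 1 (add /oa/1/ty 9): {"liu":{"oce":[2,95,38,25],"vue":[74,33,49,71]},"oa":[[45,28,59,2,28],{"ai":92,"ty":9,"vou":2},{"b":57,"s":66,"z":62}]}
After op 2 (add /liu/vue/2 91): {"liu":{"oce":[2,95,38,25],"vue":[74,33,91,49,71]},"oa":[[45,28,59,2,28],{"ai":92,"ty":9,"vou":2},{"b":57,"s":66,"z":62}]}
After op 3 (replace /liu/vue 13): {"liu":{"oce":[2,95,38,25],"vue":13},"oa":[[45,28,59,2,28],{"ai":92,"ty":9,"vou":2},{"b":57,"s":66,"z":62}]}
After op 4 (add /oa/2 98): {"liu":{"oce":[2,95,38,25],"vue":13},"oa":[[45,28,59,2,28],{"ai":92,"ty":9,"vou":2},98,{"b":57,"s":66,"z":62}]}
After op 5 (replace /oa/3/z 66): {"liu":{"oce":[2,95,38,25],"vue":13},"oa":[[45,28,59,2,28],{"ai":92,"ty":9,"vou":2},98,{"b":57,"s":66,"z":66}]}
After op 6 (replace /oa 43): {"liu":{"oce":[2,95,38,25],"vue":13},"oa":43}
After op 7 (remove /liu/oce/0): {"liu":{"oce":[95,38,25],"vue":13},"oa":43}
After op 8 (replace /liu/vue 20): {"liu":{"oce":[95,38,25],"vue":20},"oa":43}
After op 9 (add /bm 31): {"bm":31,"liu":{"oce":[95,38,25],"vue":20},"oa":43}
After op 10 (replace /liu/oce 84): {"bm":31,"liu":{"oce":84,"vue":20},"oa":43}
After op 11 (replace /liu 24): {"bm":31,"liu":24,"oa":43}
After op 12 (add /i 15): {"bm":31,"i":15,"liu":24,"oa":43}
After op 13 (remove /liu): {"bm":31,"i":15,"oa":43}
After op 14 (add /bm 95): {"bm":95,"i":15,"oa":43}
After op 15 (replace /i 93): {"bm":95,"i":93,"oa":43}
After op 16 (add /m 23): {"bm":95,"i":93,"m":23,"oa":43}
After op 17 (remove /i): {"bm":95,"m":23,"oa":43}
After op 18 (remove /m): {"bm":95,"oa":43}
After op 19 (remove /oa): {"bm":95}
After op 20 (replace /bm 54): {"bm":54}
After op 21 (replace /bm 77): {"bm":77}
After op 22 (add /bm 54): {"bm":54}
After op 23 (replace /bm 10): {"bm":10}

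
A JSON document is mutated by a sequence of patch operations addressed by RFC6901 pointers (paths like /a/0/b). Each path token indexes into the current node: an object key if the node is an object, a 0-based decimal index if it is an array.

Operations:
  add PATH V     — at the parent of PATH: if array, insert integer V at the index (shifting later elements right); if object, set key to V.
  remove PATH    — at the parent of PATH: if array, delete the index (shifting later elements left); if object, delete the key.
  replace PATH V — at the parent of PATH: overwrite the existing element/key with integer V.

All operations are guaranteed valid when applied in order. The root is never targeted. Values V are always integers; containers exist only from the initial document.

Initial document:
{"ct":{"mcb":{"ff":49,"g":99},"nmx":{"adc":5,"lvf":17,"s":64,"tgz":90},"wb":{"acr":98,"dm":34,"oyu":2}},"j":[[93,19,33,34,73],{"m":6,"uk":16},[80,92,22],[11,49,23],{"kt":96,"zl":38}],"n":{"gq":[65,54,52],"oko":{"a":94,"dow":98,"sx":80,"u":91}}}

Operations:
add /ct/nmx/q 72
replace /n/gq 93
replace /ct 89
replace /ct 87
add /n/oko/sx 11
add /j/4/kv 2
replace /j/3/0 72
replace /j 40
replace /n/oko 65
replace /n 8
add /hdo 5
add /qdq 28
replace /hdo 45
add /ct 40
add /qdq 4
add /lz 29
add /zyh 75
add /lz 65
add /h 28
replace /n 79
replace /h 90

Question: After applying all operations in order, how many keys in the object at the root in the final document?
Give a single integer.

Answer: 8

Derivation:
After op 1 (add /ct/nmx/q 72): {"ct":{"mcb":{"ff":49,"g":99},"nmx":{"adc":5,"lvf":17,"q":72,"s":64,"tgz":90},"wb":{"acr":98,"dm":34,"oyu":2}},"j":[[93,19,33,34,73],{"m":6,"uk":16},[80,92,22],[11,49,23],{"kt":96,"zl":38}],"n":{"gq":[65,54,52],"oko":{"a":94,"dow":98,"sx":80,"u":91}}}
After op 2 (replace /n/gq 93): {"ct":{"mcb":{"ff":49,"g":99},"nmx":{"adc":5,"lvf":17,"q":72,"s":64,"tgz":90},"wb":{"acr":98,"dm":34,"oyu":2}},"j":[[93,19,33,34,73],{"m":6,"uk":16},[80,92,22],[11,49,23],{"kt":96,"zl":38}],"n":{"gq":93,"oko":{"a":94,"dow":98,"sx":80,"u":91}}}
After op 3 (replace /ct 89): {"ct":89,"j":[[93,19,33,34,73],{"m":6,"uk":16},[80,92,22],[11,49,23],{"kt":96,"zl":38}],"n":{"gq":93,"oko":{"a":94,"dow":98,"sx":80,"u":91}}}
After op 4 (replace /ct 87): {"ct":87,"j":[[93,19,33,34,73],{"m":6,"uk":16},[80,92,22],[11,49,23],{"kt":96,"zl":38}],"n":{"gq":93,"oko":{"a":94,"dow":98,"sx":80,"u":91}}}
After op 5 (add /n/oko/sx 11): {"ct":87,"j":[[93,19,33,34,73],{"m":6,"uk":16},[80,92,22],[11,49,23],{"kt":96,"zl":38}],"n":{"gq":93,"oko":{"a":94,"dow":98,"sx":11,"u":91}}}
After op 6 (add /j/4/kv 2): {"ct":87,"j":[[93,19,33,34,73],{"m":6,"uk":16},[80,92,22],[11,49,23],{"kt":96,"kv":2,"zl":38}],"n":{"gq":93,"oko":{"a":94,"dow":98,"sx":11,"u":91}}}
After op 7 (replace /j/3/0 72): {"ct":87,"j":[[93,19,33,34,73],{"m":6,"uk":16},[80,92,22],[72,49,23],{"kt":96,"kv":2,"zl":38}],"n":{"gq":93,"oko":{"a":94,"dow":98,"sx":11,"u":91}}}
After op 8 (replace /j 40): {"ct":87,"j":40,"n":{"gq":93,"oko":{"a":94,"dow":98,"sx":11,"u":91}}}
After op 9 (replace /n/oko 65): {"ct":87,"j":40,"n":{"gq":93,"oko":65}}
After op 10 (replace /n 8): {"ct":87,"j":40,"n":8}
After op 11 (add /hdo 5): {"ct":87,"hdo":5,"j":40,"n":8}
After op 12 (add /qdq 28): {"ct":87,"hdo":5,"j":40,"n":8,"qdq":28}
After op 13 (replace /hdo 45): {"ct":87,"hdo":45,"j":40,"n":8,"qdq":28}
After op 14 (add /ct 40): {"ct":40,"hdo":45,"j":40,"n":8,"qdq":28}
After op 15 (add /qdq 4): {"ct":40,"hdo":45,"j":40,"n":8,"qdq":4}
After op 16 (add /lz 29): {"ct":40,"hdo":45,"j":40,"lz":29,"n":8,"qdq":4}
After op 17 (add /zyh 75): {"ct":40,"hdo":45,"j":40,"lz":29,"n":8,"qdq":4,"zyh":75}
After op 18 (add /lz 65): {"ct":40,"hdo":45,"j":40,"lz":65,"n":8,"qdq":4,"zyh":75}
After op 19 (add /h 28): {"ct":40,"h":28,"hdo":45,"j":40,"lz":65,"n":8,"qdq":4,"zyh":75}
After op 20 (replace /n 79): {"ct":40,"h":28,"hdo":45,"j":40,"lz":65,"n":79,"qdq":4,"zyh":75}
After op 21 (replace /h 90): {"ct":40,"h":90,"hdo":45,"j":40,"lz":65,"n":79,"qdq":4,"zyh":75}
Size at the root: 8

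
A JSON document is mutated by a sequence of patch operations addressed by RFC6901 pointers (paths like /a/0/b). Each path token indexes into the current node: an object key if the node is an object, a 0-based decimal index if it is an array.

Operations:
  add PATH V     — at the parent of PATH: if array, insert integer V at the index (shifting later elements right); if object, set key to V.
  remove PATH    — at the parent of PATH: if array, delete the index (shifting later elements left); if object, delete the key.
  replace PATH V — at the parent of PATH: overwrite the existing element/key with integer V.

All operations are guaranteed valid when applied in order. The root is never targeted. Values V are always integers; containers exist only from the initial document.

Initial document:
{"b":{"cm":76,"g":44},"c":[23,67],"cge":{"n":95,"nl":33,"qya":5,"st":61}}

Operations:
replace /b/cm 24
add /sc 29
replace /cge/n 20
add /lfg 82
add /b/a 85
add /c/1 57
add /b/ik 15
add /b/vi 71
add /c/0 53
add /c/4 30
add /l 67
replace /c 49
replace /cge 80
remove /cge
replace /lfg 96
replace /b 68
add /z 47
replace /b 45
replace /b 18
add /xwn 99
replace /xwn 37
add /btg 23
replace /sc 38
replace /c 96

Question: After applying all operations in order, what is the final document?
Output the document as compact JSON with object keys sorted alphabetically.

Answer: {"b":18,"btg":23,"c":96,"l":67,"lfg":96,"sc":38,"xwn":37,"z":47}

Derivation:
After op 1 (replace /b/cm 24): {"b":{"cm":24,"g":44},"c":[23,67],"cge":{"n":95,"nl":33,"qya":5,"st":61}}
After op 2 (add /sc 29): {"b":{"cm":24,"g":44},"c":[23,67],"cge":{"n":95,"nl":33,"qya":5,"st":61},"sc":29}
After op 3 (replace /cge/n 20): {"b":{"cm":24,"g":44},"c":[23,67],"cge":{"n":20,"nl":33,"qya":5,"st":61},"sc":29}
After op 4 (add /lfg 82): {"b":{"cm":24,"g":44},"c":[23,67],"cge":{"n":20,"nl":33,"qya":5,"st":61},"lfg":82,"sc":29}
After op 5 (add /b/a 85): {"b":{"a":85,"cm":24,"g":44},"c":[23,67],"cge":{"n":20,"nl":33,"qya":5,"st":61},"lfg":82,"sc":29}
After op 6 (add /c/1 57): {"b":{"a":85,"cm":24,"g":44},"c":[23,57,67],"cge":{"n":20,"nl":33,"qya":5,"st":61},"lfg":82,"sc":29}
After op 7 (add /b/ik 15): {"b":{"a":85,"cm":24,"g":44,"ik":15},"c":[23,57,67],"cge":{"n":20,"nl":33,"qya":5,"st":61},"lfg":82,"sc":29}
After op 8 (add /b/vi 71): {"b":{"a":85,"cm":24,"g":44,"ik":15,"vi":71},"c":[23,57,67],"cge":{"n":20,"nl":33,"qya":5,"st":61},"lfg":82,"sc":29}
After op 9 (add /c/0 53): {"b":{"a":85,"cm":24,"g":44,"ik":15,"vi":71},"c":[53,23,57,67],"cge":{"n":20,"nl":33,"qya":5,"st":61},"lfg":82,"sc":29}
After op 10 (add /c/4 30): {"b":{"a":85,"cm":24,"g":44,"ik":15,"vi":71},"c":[53,23,57,67,30],"cge":{"n":20,"nl":33,"qya":5,"st":61},"lfg":82,"sc":29}
After op 11 (add /l 67): {"b":{"a":85,"cm":24,"g":44,"ik":15,"vi":71},"c":[53,23,57,67,30],"cge":{"n":20,"nl":33,"qya":5,"st":61},"l":67,"lfg":82,"sc":29}
After op 12 (replace /c 49): {"b":{"a":85,"cm":24,"g":44,"ik":15,"vi":71},"c":49,"cge":{"n":20,"nl":33,"qya":5,"st":61},"l":67,"lfg":82,"sc":29}
After op 13 (replace /cge 80): {"b":{"a":85,"cm":24,"g":44,"ik":15,"vi":71},"c":49,"cge":80,"l":67,"lfg":82,"sc":29}
After op 14 (remove /cge): {"b":{"a":85,"cm":24,"g":44,"ik":15,"vi":71},"c":49,"l":67,"lfg":82,"sc":29}
After op 15 (replace /lfg 96): {"b":{"a":85,"cm":24,"g":44,"ik":15,"vi":71},"c":49,"l":67,"lfg":96,"sc":29}
After op 16 (replace /b 68): {"b":68,"c":49,"l":67,"lfg":96,"sc":29}
After op 17 (add /z 47): {"b":68,"c":49,"l":67,"lfg":96,"sc":29,"z":47}
After op 18 (replace /b 45): {"b":45,"c":49,"l":67,"lfg":96,"sc":29,"z":47}
After op 19 (replace /b 18): {"b":18,"c":49,"l":67,"lfg":96,"sc":29,"z":47}
After op 20 (add /xwn 99): {"b":18,"c":49,"l":67,"lfg":96,"sc":29,"xwn":99,"z":47}
After op 21 (replace /xwn 37): {"b":18,"c":49,"l":67,"lfg":96,"sc":29,"xwn":37,"z":47}
After op 22 (add /btg 23): {"b":18,"btg":23,"c":49,"l":67,"lfg":96,"sc":29,"xwn":37,"z":47}
After op 23 (replace /sc 38): {"b":18,"btg":23,"c":49,"l":67,"lfg":96,"sc":38,"xwn":37,"z":47}
After op 24 (replace /c 96): {"b":18,"btg":23,"c":96,"l":67,"lfg":96,"sc":38,"xwn":37,"z":47}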